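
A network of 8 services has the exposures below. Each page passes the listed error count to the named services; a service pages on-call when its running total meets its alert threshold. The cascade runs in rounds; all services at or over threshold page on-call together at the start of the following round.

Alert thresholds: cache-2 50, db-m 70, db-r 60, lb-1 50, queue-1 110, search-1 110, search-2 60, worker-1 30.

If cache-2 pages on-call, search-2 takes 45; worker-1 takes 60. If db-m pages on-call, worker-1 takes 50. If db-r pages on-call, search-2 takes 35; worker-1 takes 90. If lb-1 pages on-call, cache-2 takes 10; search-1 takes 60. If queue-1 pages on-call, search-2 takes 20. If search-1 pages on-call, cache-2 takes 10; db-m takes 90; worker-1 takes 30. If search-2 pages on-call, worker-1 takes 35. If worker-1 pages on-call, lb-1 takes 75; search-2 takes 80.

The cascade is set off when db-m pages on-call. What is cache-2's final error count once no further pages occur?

Round 1 — db-m pages on-call (initial).
  worker-1: +50 → 50 ≥ 30
Round 2 — worker-1 pages on-call.
  lb-1: +75 → 75 ≥ 50
  search-2: +80 → 80 ≥ 60
Round 3 — lb-1, search-2 page on-call.
  cache-2: +10 → 10 < 50
  search-1: +60 → 60 < 110
No further pages.

10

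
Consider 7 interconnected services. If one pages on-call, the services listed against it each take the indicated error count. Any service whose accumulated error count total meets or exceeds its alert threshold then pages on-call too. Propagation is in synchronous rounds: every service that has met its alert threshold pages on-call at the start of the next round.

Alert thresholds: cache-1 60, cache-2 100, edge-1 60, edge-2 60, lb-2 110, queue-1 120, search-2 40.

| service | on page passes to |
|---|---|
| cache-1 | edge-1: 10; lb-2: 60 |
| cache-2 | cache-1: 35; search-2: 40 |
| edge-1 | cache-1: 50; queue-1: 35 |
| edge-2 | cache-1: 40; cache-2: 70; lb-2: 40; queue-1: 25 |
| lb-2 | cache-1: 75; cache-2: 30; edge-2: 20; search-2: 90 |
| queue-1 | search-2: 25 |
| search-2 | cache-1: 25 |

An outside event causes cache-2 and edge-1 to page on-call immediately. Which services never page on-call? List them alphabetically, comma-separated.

Round 1 — cache-2, edge-1 page on-call (initial).
  cache-1: +35+50 → 85 ≥ 60
  queue-1: +35 → 35 < 120
  search-2: +40 → 40 ≥ 40
Round 2 — cache-1, search-2 page on-call.
  lb-2: +60 → 60 < 110
No further pages.

edge-2, lb-2, queue-1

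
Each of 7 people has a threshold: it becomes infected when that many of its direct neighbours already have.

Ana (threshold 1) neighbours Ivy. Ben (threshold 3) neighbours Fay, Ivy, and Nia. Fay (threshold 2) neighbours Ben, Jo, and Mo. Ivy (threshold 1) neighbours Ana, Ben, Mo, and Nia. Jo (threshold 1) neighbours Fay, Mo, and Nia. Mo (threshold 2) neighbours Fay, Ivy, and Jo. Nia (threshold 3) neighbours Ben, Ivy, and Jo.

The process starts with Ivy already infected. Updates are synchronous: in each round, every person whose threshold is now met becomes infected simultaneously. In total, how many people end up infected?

2

Round 1 — Ivy becomes infected (initial).
Round 2 — checking thresholds:
  Ana: 1 of 1 neighbours ≥ 1, becomes infected.
  Ben: 1 of 3 neighbours < 3, below threshold.
  Mo: 1 of 3 neighbours < 2, below threshold.
  Nia: 1 of 3 neighbours < 3, below threshold.
Round 3 — no new infections; cascade stops.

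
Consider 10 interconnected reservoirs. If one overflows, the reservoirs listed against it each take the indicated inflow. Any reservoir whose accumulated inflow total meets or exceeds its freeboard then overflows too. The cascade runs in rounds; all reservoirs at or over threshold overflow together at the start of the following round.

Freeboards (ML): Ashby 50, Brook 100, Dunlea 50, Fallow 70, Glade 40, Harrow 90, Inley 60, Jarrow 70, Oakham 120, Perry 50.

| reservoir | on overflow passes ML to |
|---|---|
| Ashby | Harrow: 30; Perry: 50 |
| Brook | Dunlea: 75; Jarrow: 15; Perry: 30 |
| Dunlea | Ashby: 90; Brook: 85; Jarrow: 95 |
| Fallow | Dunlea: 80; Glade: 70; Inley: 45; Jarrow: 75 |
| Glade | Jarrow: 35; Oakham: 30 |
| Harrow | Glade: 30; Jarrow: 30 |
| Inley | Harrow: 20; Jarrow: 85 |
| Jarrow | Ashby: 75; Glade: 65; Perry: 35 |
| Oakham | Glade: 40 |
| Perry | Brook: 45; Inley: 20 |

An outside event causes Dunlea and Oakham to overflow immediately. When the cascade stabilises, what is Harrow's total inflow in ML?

30

Round 1 — Dunlea, Oakham overflow (initial).
  Ashby: +90 → 90 ≥ 50
  Brook: +85 → 85 < 100
  Glade: +40 → 40 ≥ 40
  Jarrow: +95 → 95 ≥ 70
Round 2 — Ashby, Glade, Jarrow overflow.
  Harrow: +30 → 30 < 90
  Perry: +50+35 → 85 ≥ 50
Round 3 — Perry overflows.
  Brook: +45 → 130 ≥ 100
  Inley: +20 → 20 < 60
Round 4 — Brook overflows.
No further overflows.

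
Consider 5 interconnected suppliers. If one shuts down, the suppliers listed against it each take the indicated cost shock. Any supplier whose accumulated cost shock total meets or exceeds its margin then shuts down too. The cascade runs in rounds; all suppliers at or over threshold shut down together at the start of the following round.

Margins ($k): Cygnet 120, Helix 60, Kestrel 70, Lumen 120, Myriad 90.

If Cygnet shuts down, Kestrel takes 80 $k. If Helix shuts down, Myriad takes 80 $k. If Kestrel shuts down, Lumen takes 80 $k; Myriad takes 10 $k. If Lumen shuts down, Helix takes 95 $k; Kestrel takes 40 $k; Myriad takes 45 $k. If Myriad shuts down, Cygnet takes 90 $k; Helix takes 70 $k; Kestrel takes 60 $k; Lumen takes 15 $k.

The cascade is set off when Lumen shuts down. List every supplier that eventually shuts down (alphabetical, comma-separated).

Helix, Kestrel, Lumen, Myriad

Round 1 — Lumen shuts down (initial).
  Helix: +95 → 95 ≥ 60
  Kestrel: +40 → 40 < 70
  Myriad: +45 → 45 < 90
Round 2 — Helix shuts down.
  Myriad: +80 → 125 ≥ 90
Round 3 — Myriad shuts down.
  Cygnet: +90 → 90 < 120
  Kestrel: +60 → 100 ≥ 70
Round 4 — Kestrel shuts down.
No further shutdowns.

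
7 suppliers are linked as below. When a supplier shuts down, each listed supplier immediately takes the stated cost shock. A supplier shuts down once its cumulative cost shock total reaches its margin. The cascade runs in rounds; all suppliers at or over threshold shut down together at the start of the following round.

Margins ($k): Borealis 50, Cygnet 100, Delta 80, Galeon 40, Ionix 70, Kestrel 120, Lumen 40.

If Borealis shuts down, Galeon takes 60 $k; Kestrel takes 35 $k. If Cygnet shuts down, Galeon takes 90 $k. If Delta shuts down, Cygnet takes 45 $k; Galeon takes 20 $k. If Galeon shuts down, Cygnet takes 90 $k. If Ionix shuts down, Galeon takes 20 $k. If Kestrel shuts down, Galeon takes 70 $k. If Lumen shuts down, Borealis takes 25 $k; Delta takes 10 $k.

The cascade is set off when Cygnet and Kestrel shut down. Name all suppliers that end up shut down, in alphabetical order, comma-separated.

Round 1 — Cygnet, Kestrel shut down (initial).
  Galeon: +90+70 → 160 ≥ 40
Round 2 — Galeon shuts down.
No further shutdowns.

Cygnet, Galeon, Kestrel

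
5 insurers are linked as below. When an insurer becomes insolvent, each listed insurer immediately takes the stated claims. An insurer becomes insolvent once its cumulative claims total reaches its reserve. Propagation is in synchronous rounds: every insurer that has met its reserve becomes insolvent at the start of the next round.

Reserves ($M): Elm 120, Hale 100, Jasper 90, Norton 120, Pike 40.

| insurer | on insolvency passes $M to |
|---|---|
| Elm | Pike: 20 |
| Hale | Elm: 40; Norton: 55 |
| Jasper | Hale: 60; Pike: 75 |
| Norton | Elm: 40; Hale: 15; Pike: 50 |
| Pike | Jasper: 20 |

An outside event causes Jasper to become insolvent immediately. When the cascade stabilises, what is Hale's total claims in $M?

Round 1 — Jasper becomes insolvent (initial).
  Hale: +60 → 60 < 100
  Pike: +75 → 75 ≥ 40
Round 2 — Pike becomes insolvent.
No further insolvencies.

60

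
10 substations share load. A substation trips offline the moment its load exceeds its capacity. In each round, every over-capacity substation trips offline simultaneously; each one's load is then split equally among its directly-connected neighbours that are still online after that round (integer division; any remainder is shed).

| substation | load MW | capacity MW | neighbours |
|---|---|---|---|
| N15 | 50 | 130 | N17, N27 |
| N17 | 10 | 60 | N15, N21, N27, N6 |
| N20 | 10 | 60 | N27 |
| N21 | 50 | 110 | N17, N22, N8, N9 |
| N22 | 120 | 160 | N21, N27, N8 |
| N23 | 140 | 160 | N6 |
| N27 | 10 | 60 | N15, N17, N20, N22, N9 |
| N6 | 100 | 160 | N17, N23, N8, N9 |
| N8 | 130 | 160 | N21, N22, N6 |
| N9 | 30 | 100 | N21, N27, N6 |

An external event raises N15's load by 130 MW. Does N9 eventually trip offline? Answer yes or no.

Round 1 — N15 at 180 > 130. N15 trips offline.
  N15 sheds 180 MW to N17, N27: 90 each.
    N17: 10+90 = 100 > 60
    N27: 10+90 = 100 > 60
Round 2 — N17, N27 trip offline.
  N17 sheds 100 MW to N21, N6: 50 each.
    N21: 50+50 = 100 ≤ 110
    N6: 100+50 = 150 ≤ 160
  N27 sheds 100 MW to N20, N22, N9: 33 each (1 lost).
    N20: 10+33 = 43 ≤ 60
    N22: 120+33 = 153 ≤ 160
    N9: 30+33 = 63 ≤ 100
No further trips.

no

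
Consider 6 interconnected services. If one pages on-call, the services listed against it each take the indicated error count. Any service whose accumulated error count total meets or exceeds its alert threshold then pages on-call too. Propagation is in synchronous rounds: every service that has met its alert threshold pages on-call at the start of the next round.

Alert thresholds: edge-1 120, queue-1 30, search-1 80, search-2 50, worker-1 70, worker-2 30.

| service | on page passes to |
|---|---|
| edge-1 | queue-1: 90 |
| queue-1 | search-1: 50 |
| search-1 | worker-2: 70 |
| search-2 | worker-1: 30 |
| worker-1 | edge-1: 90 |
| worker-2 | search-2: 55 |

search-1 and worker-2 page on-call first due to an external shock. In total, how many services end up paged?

Round 1 — search-1, worker-2 page on-call (initial).
  search-2: +55 → 55 ≥ 50
Round 2 — search-2 pages on-call.
  worker-1: +30 → 30 < 70
No further pages.

3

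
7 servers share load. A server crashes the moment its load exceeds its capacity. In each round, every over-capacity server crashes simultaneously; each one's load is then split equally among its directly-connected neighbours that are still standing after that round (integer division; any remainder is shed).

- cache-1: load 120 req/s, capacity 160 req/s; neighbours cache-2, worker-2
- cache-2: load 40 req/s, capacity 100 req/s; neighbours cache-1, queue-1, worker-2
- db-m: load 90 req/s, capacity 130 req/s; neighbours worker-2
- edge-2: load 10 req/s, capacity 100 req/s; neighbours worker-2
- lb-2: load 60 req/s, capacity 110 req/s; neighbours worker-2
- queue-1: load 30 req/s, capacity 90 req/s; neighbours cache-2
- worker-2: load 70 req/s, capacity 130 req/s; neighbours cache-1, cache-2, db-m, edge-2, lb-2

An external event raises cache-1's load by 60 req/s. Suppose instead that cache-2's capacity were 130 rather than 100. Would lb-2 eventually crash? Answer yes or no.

With cache-2's capacity at 130:
Round 1 — cache-1 at 180 > 160. cache-1 crashes.
  cache-1 sheds 180 req/s to cache-2, worker-2: 90 each.
    cache-2: 40+90 = 130 ≤ 130
    worker-2: 70+90 = 160 > 130
Round 2 — worker-2 crashes.
  worker-2 sheds 160 req/s to cache-2, db-m, edge-2, lb-2: 40 each.
    cache-2: 130+40 = 170 > 130
    db-m: 90+40 = 130 ≤ 130
    edge-2: 10+40 = 50 ≤ 100
    lb-2: 60+40 = 100 ≤ 110
Round 3 — cache-2 crashes.
  cache-2 sheds 170 req/s to queue-1: 170 each.
    queue-1: 30+170 = 200 > 90
Round 4 — queue-1 crashes.
  queue-1 sheds 200 req/s: no online neighbours, lost.
No further crashes.

no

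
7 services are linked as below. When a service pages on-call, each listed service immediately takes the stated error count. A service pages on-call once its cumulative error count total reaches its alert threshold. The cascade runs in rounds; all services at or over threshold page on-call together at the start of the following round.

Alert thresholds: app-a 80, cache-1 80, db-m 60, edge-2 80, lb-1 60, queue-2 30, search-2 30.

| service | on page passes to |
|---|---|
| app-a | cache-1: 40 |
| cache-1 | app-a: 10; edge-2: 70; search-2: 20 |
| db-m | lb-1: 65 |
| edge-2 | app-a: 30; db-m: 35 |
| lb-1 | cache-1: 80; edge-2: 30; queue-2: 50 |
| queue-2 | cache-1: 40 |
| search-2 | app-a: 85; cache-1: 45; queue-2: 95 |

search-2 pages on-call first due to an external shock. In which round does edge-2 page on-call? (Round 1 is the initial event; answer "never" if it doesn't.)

never

Round 1 — search-2 pages on-call (initial).
  app-a: +85 → 85 ≥ 80
  cache-1: +45 → 45 < 80
  queue-2: +95 → 95 ≥ 30
Round 2 — app-a, queue-2 page on-call.
  cache-1: +40+40 → 125 ≥ 80
Round 3 — cache-1 pages on-call.
  edge-2: +70 → 70 < 80
No further pages.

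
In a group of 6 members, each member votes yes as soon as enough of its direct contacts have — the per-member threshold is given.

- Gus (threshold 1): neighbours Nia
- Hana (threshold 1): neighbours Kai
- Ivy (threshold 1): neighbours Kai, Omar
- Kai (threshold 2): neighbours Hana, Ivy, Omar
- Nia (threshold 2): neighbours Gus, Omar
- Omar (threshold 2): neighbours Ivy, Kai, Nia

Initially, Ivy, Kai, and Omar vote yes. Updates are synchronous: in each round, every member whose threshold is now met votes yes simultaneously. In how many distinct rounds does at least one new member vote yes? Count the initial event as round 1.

2

Round 1 — Ivy, Kai, Omar vote yes (initial).
Round 2 — checking thresholds:
  Hana: 1 of 1 neighbours ≥ 1, votes yes.
  Nia: 1 of 2 neighbours < 2, below threshold.
Round 3 — no new yes votes; cascade stops.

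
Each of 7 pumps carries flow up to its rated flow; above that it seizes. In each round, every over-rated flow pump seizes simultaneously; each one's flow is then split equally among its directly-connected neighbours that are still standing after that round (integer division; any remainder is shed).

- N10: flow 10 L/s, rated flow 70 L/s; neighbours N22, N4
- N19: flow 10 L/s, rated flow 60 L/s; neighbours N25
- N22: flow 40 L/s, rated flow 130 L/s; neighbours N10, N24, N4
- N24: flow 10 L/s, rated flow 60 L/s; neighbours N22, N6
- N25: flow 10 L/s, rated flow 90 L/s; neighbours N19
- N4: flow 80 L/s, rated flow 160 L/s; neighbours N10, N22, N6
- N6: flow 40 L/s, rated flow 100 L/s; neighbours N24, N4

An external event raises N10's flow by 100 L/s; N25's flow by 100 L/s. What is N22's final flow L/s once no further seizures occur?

95

Round 1 — N10 at 110 > 70; N25 at 110 > 90. N10, N25 seize.
  N10 sheds 110 L/s to N22, N4: 55 each.
    N22: 40+55 = 95 ≤ 130
    N4: 80+55 = 135 ≤ 160
  N25 sheds 110 L/s to N19: 110 each.
    N19: 10+110 = 120 > 60
Round 2 — N19 seizes.
  N19 sheds 120 L/s: no online neighbours, lost.
No further seizures.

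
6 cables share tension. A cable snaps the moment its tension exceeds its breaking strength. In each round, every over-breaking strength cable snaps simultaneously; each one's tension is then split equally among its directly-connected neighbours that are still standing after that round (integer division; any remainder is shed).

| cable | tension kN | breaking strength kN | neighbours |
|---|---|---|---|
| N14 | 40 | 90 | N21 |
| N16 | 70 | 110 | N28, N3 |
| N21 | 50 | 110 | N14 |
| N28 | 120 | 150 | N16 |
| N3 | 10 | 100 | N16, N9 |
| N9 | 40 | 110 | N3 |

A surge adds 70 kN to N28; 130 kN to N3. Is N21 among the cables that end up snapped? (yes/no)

Round 1 — N28 at 190 > 150; N3 at 140 > 100. N28, N3 snap.
  N28 sheds 190 kN to N16: 190 each.
    N16: 70+190 = 260 > 110
  N3 sheds 140 kN to N16, N9: 70 each.
    N16: 260+70 = 330 > 110
    N9: 40+70 = 110 ≤ 110
Round 2 — N16 snaps.
  N16 sheds 330 kN: no online neighbours, lost.
No further breaks.

no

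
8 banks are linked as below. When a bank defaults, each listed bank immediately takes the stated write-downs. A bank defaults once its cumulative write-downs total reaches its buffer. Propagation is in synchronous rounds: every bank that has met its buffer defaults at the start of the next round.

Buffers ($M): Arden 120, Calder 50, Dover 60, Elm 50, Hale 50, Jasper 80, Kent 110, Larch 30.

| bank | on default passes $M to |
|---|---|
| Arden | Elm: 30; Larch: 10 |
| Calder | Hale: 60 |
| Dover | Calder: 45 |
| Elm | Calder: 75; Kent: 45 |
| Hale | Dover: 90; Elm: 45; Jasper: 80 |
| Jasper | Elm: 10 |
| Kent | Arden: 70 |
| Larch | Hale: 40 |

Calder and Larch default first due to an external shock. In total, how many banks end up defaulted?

6

Round 1 — Calder, Larch default (initial).
  Hale: +60+40 → 100 ≥ 50
Round 2 — Hale defaults.
  Dover: +90 → 90 ≥ 60
  Elm: +45 → 45 < 50
  Jasper: +80 → 80 ≥ 80
Round 3 — Dover, Jasper default.
  Elm: +10 → 55 ≥ 50
Round 4 — Elm defaults.
  Kent: +45 → 45 < 110
No further defaults.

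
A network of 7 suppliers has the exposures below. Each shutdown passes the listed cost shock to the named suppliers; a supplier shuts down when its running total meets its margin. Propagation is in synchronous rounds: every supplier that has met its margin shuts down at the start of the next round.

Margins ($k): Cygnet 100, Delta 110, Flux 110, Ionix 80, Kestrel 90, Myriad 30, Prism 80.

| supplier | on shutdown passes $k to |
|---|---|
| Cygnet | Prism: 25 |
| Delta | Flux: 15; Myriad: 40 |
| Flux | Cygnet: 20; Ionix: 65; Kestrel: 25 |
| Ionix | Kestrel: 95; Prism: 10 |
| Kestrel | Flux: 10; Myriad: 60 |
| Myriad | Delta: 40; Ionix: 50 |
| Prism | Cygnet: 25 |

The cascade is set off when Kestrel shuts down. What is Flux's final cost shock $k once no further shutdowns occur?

Round 1 — Kestrel shuts down (initial).
  Flux: +10 → 10 < 110
  Myriad: +60 → 60 ≥ 30
Round 2 — Myriad shuts down.
  Delta: +40 → 40 < 110
  Ionix: +50 → 50 < 80
No further shutdowns.

10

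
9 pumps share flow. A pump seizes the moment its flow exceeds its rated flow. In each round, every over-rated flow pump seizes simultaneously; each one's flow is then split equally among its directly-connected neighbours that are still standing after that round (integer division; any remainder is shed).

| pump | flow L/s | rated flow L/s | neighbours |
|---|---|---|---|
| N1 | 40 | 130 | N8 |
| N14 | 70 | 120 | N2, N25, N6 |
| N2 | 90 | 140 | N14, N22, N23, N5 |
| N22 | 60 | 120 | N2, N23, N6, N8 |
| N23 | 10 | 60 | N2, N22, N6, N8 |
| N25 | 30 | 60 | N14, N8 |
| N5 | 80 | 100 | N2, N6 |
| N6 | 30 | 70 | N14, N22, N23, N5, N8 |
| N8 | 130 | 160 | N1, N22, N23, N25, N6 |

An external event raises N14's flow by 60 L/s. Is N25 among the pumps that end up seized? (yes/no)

Round 1 — N14 at 130 > 120. N14 seizes.
  N14 sheds 130 L/s to N2, N25, N6: 43 each (1 lost).
    N2: 90+43 = 133 ≤ 140
    N25: 30+43 = 73 > 60
    N6: 30+43 = 73 > 70
Round 2 — N25, N6 seize.
  N25 sheds 73 L/s to N8: 73 each.
    N8: 130+73 = 203 > 160
  N6 sheds 73 L/s to N22, N23, N5, N8: 18 each (1 lost).
    N22: 60+18 = 78 ≤ 120
    N23: 10+18 = 28 ≤ 60
    N5: 80+18 = 98 ≤ 100
    N8: 203+18 = 221 > 160
Round 3 — N8 seizes.
  N8 sheds 221 L/s to N1, N22, N23: 73 each (2 lost).
    N1: 40+73 = 113 ≤ 130
    N22: 78+73 = 151 > 120
    N23: 28+73 = 101 > 60
Round 4 — N22, N23 seize.
  N22 sheds 151 L/s to N2: 151 each.
    N2: 133+151 = 284 > 140
  N23 sheds 101 L/s to N2: 101 each.
    N2: 284+101 = 385 > 140
Round 5 — N2 seizes.
  N2 sheds 385 L/s to N5: 385 each.
    N5: 98+385 = 483 > 100
Round 6 — N5 seizes.
  N5 sheds 483 L/s: no online neighbours, lost.
No further seizures.

yes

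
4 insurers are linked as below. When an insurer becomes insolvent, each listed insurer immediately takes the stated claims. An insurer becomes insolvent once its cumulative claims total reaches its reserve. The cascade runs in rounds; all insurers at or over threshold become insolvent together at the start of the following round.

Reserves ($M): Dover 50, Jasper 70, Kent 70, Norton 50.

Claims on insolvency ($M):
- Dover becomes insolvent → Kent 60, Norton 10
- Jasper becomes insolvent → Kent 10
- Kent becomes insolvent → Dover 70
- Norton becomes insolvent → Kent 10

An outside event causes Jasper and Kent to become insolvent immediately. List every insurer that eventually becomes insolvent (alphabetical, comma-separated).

Round 1 — Jasper, Kent become insolvent (initial).
  Dover: +70 → 70 ≥ 50
Round 2 — Dover becomes insolvent.
  Norton: +10 → 10 < 50
No further insolvencies.

Dover, Jasper, Kent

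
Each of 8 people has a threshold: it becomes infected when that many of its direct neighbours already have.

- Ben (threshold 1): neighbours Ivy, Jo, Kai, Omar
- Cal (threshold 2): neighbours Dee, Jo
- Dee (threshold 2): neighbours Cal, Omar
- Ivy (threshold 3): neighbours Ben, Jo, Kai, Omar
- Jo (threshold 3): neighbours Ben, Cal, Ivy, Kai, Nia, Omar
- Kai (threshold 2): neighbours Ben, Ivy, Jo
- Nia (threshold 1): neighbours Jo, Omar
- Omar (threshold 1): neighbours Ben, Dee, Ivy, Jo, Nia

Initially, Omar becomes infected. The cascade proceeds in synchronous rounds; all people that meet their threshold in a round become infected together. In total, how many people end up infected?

6

Round 1 — Omar becomes infected (initial).
Round 2 — checking thresholds:
  Ben: 1 of 4 neighbours ≥ 1, becomes infected.
  Dee: 1 of 2 neighbours < 2, below threshold.
  Ivy: 1 of 4 neighbours < 3, below threshold.
  Jo: 1 of 6 neighbours < 3, below threshold.
  Nia: 1 of 2 neighbours ≥ 1, becomes infected.
Round 3 — checking thresholds:
  Dee: 1 of 2 neighbours < 2, below threshold.
  Ivy: 2 of 4 neighbours < 3, below threshold.
  Jo: 3 of 6 neighbours ≥ 3, becomes infected.
  Kai: 1 of 3 neighbours < 2, below threshold.
Round 4 — checking thresholds:
  Cal: 1 of 2 neighbours < 2, below threshold.
  Dee: 1 of 2 neighbours < 2, below threshold.
  Ivy: 3 of 4 neighbours ≥ 3, becomes infected.
  Kai: 2 of 3 neighbours ≥ 2, becomes infected.
Round 5 — no new infections; cascade stops.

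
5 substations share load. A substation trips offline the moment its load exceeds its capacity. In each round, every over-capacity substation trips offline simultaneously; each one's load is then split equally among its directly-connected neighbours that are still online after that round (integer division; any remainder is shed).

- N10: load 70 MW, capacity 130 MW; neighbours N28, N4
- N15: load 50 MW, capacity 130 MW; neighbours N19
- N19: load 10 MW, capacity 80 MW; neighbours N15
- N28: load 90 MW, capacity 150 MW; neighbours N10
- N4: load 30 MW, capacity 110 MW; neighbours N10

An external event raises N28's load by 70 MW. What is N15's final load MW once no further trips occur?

50

Round 1 — N28 at 160 > 150. N28 trips offline.
  N28 sheds 160 MW to N10: 160 each.
    N10: 70+160 = 230 > 130
Round 2 — N10 trips offline.
  N10 sheds 230 MW to N4: 230 each.
    N4: 30+230 = 260 > 110
Round 3 — N4 trips offline.
  N4 sheds 260 MW: no online neighbours, lost.
No further trips.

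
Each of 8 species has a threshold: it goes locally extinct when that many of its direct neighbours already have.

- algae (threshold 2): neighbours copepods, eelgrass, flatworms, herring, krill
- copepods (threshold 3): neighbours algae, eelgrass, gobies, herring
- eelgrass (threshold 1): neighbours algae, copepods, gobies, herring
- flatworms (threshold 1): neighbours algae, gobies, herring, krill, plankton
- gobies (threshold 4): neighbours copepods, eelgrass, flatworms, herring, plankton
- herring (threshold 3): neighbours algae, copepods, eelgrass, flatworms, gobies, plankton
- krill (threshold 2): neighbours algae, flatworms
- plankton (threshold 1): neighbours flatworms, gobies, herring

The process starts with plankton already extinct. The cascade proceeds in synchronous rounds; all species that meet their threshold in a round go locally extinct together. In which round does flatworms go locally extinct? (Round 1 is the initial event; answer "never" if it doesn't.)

Round 1 — plankton goes locally extinct (initial).
Round 2 — checking thresholds:
  flatworms: 1 of 5 neighbours ≥ 1, goes locally extinct.
  gobies: 1 of 5 neighbours < 4, holds.
  herring: 1 of 6 neighbours < 3, holds.
Round 3 — no new extinctions; cascade stops.

2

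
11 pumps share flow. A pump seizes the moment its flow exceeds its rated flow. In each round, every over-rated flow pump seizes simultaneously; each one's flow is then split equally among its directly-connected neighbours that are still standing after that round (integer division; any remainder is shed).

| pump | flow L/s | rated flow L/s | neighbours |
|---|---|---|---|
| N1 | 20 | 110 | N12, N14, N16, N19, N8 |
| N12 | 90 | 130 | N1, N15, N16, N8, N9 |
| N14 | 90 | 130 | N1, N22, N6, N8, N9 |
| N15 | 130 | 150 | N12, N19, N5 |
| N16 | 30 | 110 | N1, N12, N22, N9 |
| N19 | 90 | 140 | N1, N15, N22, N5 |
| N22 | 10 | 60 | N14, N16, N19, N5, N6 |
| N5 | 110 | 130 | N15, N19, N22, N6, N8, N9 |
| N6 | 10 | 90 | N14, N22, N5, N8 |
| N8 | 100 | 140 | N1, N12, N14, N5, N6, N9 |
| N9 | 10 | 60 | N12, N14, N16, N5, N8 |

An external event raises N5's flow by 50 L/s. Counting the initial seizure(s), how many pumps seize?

11

Round 1 — N5 at 160 > 130. N5 seizes.
  N5 sheds 160 L/s to N15, N19, N22, N6, N8, N9: 26 each (4 lost).
    N15: 130+26 = 156 > 150
    N19: 90+26 = 116 ≤ 140
    N22: 10+26 = 36 ≤ 60
    N6: 10+26 = 36 ≤ 90
    N8: 100+26 = 126 ≤ 140
    N9: 10+26 = 36 ≤ 60
Round 2 — N15 seizes.
  N15 sheds 156 L/s to N12, N19: 78 each.
    N12: 90+78 = 168 > 130
    N19: 116+78 = 194 > 140
Round 3 — N12, N19 seize.
  N12 sheds 168 L/s to N1, N16, N8, N9: 42 each.
    N1: 20+42 = 62 ≤ 110
    N16: 30+42 = 72 ≤ 110
    N8: 126+42 = 168 > 140
    N9: 36+42 = 78 > 60
  N19 sheds 194 L/s to N1, N22: 97 each.
    N1: 62+97 = 159 > 110
    N22: 36+97 = 133 > 60
Round 4 — N1, N22, N8, N9 seize.
  N1 sheds 159 L/s to N14, N16: 79 each (1 lost).
    N14: 90+79 = 169 > 130
    N16: 72+79 = 151 > 110
  N22 sheds 133 L/s to N14, N16, N6: 44 each (1 lost).
    N14: 169+44 = 213 > 130
    N16: 151+44 = 195 > 110
    N6: 36+44 = 80 ≤ 90
  N8 sheds 168 L/s to N14, N6: 84 each.
    N14: 213+84 = 297 > 130
    N6: 80+84 = 164 > 90
  N9 sheds 78 L/s to N14, N16: 39 each.
    N14: 297+39 = 336 > 130
    N16: 195+39 = 234 > 110
Round 5 — N14, N16, N6 seize.
  N14 sheds 336 L/s: no online neighbours, lost.
  N16 sheds 234 L/s: no online neighbours, lost.
  N6 sheds 164 L/s: no online neighbours, lost.
No further seizures.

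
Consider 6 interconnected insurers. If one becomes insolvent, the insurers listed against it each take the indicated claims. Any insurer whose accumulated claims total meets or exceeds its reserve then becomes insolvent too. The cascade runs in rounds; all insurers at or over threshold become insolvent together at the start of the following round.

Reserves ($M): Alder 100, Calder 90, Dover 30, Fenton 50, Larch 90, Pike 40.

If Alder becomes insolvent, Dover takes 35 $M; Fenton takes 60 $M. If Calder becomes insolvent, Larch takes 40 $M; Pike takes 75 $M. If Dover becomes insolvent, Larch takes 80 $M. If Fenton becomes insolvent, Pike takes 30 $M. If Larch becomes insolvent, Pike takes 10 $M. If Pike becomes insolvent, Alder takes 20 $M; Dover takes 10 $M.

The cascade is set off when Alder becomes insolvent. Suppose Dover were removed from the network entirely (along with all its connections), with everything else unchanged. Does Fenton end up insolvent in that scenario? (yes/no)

yes

With Dover removed:
Round 1 — Alder becomes insolvent (initial).
  Fenton: +60 → 60 ≥ 50
Round 2 — Fenton becomes insolvent.
  Pike: +30 → 30 < 40
No further insolvencies.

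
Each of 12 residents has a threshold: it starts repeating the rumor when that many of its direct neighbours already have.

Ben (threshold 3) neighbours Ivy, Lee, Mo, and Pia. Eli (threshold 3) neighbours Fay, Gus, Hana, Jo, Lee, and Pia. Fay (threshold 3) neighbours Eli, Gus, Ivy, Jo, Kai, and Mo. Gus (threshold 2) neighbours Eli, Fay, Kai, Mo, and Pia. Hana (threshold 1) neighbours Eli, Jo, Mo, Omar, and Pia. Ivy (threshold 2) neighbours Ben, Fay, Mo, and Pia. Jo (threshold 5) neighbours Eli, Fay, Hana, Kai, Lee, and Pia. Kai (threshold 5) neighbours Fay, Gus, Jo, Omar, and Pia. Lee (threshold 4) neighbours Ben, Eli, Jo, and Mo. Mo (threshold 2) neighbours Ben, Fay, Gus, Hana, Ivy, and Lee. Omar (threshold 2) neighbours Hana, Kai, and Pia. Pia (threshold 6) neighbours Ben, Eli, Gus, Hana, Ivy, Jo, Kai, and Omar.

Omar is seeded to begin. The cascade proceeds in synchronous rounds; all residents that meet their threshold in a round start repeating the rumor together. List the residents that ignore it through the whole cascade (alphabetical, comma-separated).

Round 1 — Omar starts repeating the rumor (initial).
Round 2 — checking thresholds:
  Hana: 1 of 5 neighbours ≥ 1, starts repeating the rumor.
  Kai: 1 of 5 neighbours < 5, not yet.
  Pia: 1 of 8 neighbours < 6, not yet.
Round 3 — no new spreads; cascade stops.

Ben, Eli, Fay, Gus, Ivy, Jo, Kai, Lee, Mo, Pia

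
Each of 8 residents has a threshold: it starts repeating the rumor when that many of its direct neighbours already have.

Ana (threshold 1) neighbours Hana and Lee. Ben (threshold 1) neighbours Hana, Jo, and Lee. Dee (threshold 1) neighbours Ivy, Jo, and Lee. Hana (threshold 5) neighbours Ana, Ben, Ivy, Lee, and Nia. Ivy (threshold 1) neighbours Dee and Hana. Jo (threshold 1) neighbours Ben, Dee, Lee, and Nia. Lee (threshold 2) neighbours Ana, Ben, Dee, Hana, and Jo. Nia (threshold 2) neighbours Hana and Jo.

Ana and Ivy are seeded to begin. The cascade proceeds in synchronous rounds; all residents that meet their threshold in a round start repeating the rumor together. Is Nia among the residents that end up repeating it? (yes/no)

Round 1 — Ana, Ivy start repeating the rumor (initial).
Round 2 — checking thresholds:
  Dee: 1 of 3 neighbours ≥ 1, starts repeating the rumor.
  Hana: 2 of 5 neighbours < 5, holds.
  Lee: 1 of 5 neighbours < 2, holds.
Round 3 — checking thresholds:
  Hana: 2 of 5 neighbours < 5, holds.
  Jo: 1 of 4 neighbours ≥ 1, starts repeating the rumor.
  Lee: 2 of 5 neighbours ≥ 2, starts repeating the rumor.
Round 4 — checking thresholds:
  Ben: 2 of 3 neighbours ≥ 1, starts repeating the rumor.
  Hana: 3 of 5 neighbours < 5, holds.
  Nia: 1 of 2 neighbours < 2, holds.
Round 5 — no new spreads; cascade stops.

no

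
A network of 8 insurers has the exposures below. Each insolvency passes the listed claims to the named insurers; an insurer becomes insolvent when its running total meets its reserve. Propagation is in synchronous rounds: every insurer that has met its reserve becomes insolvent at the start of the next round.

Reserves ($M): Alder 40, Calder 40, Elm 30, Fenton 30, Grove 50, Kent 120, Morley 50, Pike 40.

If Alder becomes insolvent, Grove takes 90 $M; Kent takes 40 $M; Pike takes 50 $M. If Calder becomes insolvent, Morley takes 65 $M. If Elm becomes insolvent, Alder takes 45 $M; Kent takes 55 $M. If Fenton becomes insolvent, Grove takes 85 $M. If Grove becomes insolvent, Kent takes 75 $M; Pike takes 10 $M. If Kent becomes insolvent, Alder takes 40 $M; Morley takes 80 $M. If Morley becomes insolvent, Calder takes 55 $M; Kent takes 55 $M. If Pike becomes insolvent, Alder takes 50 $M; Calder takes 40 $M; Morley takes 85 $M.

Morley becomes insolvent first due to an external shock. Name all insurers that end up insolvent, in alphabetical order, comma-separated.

Round 1 — Morley becomes insolvent (initial).
  Calder: +55 → 55 ≥ 40
  Kent: +55 → 55 < 120
Round 2 — Calder becomes insolvent.
No further insolvencies.

Calder, Morley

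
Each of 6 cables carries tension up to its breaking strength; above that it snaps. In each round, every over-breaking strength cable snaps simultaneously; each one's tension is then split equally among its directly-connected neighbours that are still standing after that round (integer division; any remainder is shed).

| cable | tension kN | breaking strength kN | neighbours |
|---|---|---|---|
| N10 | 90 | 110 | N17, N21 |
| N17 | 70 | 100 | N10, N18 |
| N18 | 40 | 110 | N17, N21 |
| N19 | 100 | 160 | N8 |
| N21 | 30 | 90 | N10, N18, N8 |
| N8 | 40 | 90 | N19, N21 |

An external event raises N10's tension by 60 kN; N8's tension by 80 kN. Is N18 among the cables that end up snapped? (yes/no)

yes

Round 1 — N10 at 150 > 110; N8 at 120 > 90. N10, N8 snap.
  N10 sheds 150 kN to N17, N21: 75 each.
    N17: 70+75 = 145 > 100
    N21: 30+75 = 105 > 90
  N8 sheds 120 kN to N19, N21: 60 each.
    N19: 100+60 = 160 ≤ 160
    N21: 105+60 = 165 > 90
Round 2 — N17, N21 snap.
  N17 sheds 145 kN to N18: 145 each.
    N18: 40+145 = 185 > 110
  N21 sheds 165 kN to N18: 165 each.
    N18: 185+165 = 350 > 110
Round 3 — N18 snaps.
  N18 sheds 350 kN: no online neighbours, lost.
No further breaks.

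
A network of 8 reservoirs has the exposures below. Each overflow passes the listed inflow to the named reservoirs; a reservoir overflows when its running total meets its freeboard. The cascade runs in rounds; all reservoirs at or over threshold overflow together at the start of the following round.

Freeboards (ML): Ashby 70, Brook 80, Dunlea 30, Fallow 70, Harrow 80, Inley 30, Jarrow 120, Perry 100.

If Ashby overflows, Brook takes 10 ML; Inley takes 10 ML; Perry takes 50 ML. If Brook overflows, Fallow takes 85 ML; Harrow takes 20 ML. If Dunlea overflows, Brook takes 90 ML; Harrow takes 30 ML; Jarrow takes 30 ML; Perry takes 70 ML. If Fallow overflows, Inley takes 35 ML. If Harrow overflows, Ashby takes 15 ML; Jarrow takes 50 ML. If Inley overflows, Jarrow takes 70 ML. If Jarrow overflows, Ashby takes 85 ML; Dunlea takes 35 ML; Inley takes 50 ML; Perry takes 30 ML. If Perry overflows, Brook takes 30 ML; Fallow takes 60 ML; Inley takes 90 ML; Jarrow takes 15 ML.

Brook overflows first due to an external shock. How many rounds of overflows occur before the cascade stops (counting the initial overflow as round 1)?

Round 1 — Brook overflows (initial).
  Fallow: +85 → 85 ≥ 70
  Harrow: +20 → 20 < 80
Round 2 — Fallow overflows.
  Inley: +35 → 35 ≥ 30
Round 3 — Inley overflows.
  Jarrow: +70 → 70 < 120
No further overflows.

3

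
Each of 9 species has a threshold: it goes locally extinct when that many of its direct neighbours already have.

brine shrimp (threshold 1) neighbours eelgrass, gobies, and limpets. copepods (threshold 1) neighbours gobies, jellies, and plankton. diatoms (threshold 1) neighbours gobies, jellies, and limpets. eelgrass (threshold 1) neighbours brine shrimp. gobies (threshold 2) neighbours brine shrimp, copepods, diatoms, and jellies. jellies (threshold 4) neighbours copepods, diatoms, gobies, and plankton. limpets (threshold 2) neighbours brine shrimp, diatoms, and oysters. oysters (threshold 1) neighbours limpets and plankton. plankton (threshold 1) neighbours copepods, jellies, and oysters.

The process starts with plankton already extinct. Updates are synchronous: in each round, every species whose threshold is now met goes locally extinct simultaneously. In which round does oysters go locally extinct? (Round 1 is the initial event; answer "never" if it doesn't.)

Round 1 — plankton goes locally extinct (initial).
Round 2 — checking thresholds:
  copepods: 1 of 3 neighbours ≥ 1, goes locally extinct.
  jellies: 1 of 4 neighbours < 4, holds.
  oysters: 1 of 2 neighbours ≥ 1, goes locally extinct.
Round 3 — no new extinctions; cascade stops.

2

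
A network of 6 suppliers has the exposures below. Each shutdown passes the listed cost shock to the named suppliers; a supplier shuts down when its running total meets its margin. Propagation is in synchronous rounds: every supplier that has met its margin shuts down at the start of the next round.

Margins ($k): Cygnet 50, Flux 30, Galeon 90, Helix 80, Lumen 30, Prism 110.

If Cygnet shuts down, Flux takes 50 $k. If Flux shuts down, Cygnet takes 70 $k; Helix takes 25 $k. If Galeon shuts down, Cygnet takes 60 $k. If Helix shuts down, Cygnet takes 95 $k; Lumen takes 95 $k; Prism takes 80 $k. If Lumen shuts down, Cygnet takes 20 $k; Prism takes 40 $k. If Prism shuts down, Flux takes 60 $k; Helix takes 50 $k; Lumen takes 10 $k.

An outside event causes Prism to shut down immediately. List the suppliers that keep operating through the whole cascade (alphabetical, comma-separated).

Round 1 — Prism shuts down (initial).
  Flux: +60 → 60 ≥ 30
  Helix: +50 → 50 < 80
  Lumen: +10 → 10 < 30
Round 2 — Flux shuts down.
  Cygnet: +70 → 70 ≥ 50
  Helix: +25 → 75 < 80
Round 3 — Cygnet shuts down.
No further shutdowns.

Galeon, Helix, Lumen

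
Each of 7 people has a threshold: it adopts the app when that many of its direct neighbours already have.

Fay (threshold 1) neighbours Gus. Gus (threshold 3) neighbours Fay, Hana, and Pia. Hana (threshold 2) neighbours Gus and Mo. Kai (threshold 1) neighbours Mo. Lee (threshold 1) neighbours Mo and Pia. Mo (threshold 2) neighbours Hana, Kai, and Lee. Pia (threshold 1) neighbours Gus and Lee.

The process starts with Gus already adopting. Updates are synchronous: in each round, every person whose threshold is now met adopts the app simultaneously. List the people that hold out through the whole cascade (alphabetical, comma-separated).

Hana, Kai, Mo

Round 1 — Gus adopts the app (initial).
Round 2 — checking thresholds:
  Fay: 1 of 1 neighbours ≥ 1, adopts the app.
  Hana: 1 of 2 neighbours < 2, not yet.
  Pia: 1 of 2 neighbours ≥ 1, adopts the app.
Round 3 — checking thresholds:
  Hana: 1 of 2 neighbours < 2, not yet.
  Lee: 1 of 2 neighbours ≥ 1, adopts the app.
Round 4 — no new adoptions; cascade stops.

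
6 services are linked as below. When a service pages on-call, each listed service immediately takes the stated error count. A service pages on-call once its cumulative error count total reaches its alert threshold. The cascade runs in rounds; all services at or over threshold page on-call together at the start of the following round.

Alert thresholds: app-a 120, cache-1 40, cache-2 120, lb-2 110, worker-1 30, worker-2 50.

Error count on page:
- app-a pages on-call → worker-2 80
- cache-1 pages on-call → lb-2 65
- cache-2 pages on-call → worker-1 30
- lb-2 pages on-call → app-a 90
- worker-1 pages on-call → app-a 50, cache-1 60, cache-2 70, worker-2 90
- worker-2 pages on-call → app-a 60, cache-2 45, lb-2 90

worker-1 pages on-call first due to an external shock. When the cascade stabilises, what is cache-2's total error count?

115

Round 1 — worker-1 pages on-call (initial).
  app-a: +50 → 50 < 120
  cache-1: +60 → 60 ≥ 40
  cache-2: +70 → 70 < 120
  worker-2: +90 → 90 ≥ 50
Round 2 — cache-1, worker-2 page on-call.
  app-a: +60 → 110 < 120
  cache-2: +45 → 115 < 120
  lb-2: +65+90 → 155 ≥ 110
Round 3 — lb-2 pages on-call.
  app-a: +90 → 200 ≥ 120
Round 4 — app-a pages on-call.
No further pages.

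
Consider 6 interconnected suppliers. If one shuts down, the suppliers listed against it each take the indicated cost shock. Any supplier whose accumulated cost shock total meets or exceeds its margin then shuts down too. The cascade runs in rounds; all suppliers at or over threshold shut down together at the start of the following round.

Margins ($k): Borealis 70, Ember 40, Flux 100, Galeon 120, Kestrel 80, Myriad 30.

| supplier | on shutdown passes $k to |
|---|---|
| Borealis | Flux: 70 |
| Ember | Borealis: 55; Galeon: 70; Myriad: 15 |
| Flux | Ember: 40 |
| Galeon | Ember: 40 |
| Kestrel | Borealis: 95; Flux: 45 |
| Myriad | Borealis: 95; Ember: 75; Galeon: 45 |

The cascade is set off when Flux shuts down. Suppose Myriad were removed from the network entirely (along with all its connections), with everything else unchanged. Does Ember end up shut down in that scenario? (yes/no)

yes

With Myriad removed:
Round 1 — Flux shuts down (initial).
  Ember: +40 → 40 ≥ 40
Round 2 — Ember shuts down.
  Borealis: +55 → 55 < 70
  Galeon: +70 → 70 < 120
No further shutdowns.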